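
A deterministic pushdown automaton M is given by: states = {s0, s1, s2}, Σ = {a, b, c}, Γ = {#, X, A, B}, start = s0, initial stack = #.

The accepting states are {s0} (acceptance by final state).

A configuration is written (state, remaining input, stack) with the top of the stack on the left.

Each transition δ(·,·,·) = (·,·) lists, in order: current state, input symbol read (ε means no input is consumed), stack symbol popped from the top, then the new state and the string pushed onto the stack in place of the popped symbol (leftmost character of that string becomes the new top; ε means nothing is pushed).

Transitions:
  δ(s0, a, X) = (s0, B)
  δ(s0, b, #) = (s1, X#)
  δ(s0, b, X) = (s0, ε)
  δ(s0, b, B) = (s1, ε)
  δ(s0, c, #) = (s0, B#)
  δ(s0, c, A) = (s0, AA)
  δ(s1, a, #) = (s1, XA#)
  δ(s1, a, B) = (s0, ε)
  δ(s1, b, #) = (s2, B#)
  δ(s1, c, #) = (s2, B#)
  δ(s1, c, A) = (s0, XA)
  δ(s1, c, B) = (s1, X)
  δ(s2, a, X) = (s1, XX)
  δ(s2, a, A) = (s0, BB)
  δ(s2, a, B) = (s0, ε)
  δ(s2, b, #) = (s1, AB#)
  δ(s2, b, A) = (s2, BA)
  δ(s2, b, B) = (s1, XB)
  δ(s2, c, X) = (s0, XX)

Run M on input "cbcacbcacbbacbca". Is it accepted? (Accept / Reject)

Accept

(s0, cbcacbcacbbacbca, #)
  read c, top #: go to s0, push B# → (s0, bcacbcacbbacbca, B#)
  read b, top B: go to s1, push ε → (s1, cacbcacbbacbca, #)
  read c, top #: go to s2, push B# → (s2, acbcacbbacbca, B#)
  read a, top B: go to s0, push ε → (s0, cbcacbbacbca, #)
  read c, top #: go to s0, push B# → (s0, bcacbbacbca, B#)
  read b, top B: go to s1, push ε → (s1, cacbbacbca, #)
  read c, top #: go to s2, push B# → (s2, acbbacbca, B#)
  read a, top B: go to s0, push ε → (s0, cbbacbca, #)
  read c, top #: go to s0, push B# → (s0, bbacbca, B#)
  read b, top B: go to s1, push ε → (s1, bacbca, #)
  read b, top #: go to s2, push B# → (s2, acbca, B#)
  read a, top B: go to s0, push ε → (s0, cbca, #)
  read c, top #: go to s0, push B# → (s0, bca, B#)
  read b, top B: go to s1, push ε → (s1, ca, #)
  read c, top #: go to s2, push B# → (s2, a, B#)
  read a, top B: go to s0, push ε → (s0, ε, #)
All input consumed; state s0 ∈ F.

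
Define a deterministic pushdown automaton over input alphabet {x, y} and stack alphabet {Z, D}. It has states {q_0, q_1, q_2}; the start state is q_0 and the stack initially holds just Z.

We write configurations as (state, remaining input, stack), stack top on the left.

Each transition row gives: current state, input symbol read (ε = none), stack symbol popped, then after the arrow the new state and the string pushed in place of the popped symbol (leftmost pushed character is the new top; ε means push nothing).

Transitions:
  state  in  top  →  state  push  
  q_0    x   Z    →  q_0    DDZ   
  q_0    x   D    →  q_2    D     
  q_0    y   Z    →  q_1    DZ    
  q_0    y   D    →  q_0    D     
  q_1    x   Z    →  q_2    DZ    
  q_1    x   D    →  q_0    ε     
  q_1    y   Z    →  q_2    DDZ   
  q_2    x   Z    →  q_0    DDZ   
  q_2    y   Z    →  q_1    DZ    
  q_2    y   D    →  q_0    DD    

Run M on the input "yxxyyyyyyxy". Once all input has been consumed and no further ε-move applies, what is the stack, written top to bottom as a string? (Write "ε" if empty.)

DDDZ

(q_0, yxxyyyyyyxy, Z)
  read y, top Z: go to q_1, push DZ → (q_1, xxyyyyyyxy, DZ)
  read x, top D: go to q_0, push ε → (q_0, xyyyyyyxy, Z)
  read x, top Z: go to q_0, push DDZ → (q_0, yyyyyyxy, DDZ)
  read y, top D: go to q_0, push D → (q_0, yyyyyxy, DDZ)
  read y, top D: go to q_0, push D → (q_0, yyyyxy, DDZ)
  read y, top D: go to q_0, push D → (q_0, yyyxy, DDZ)
  read y, top D: go to q_0, push D → (q_0, yyxy, DDZ)
  read y, top D: go to q_0, push D → (q_0, yxy, DDZ)
  read y, top D: go to q_0, push D → (q_0, xy, DDZ)
  read x, top D: go to q_2, push D → (q_2, y, DDZ)
  read y, top D: go to q_0, push DD → (q_0, ε, DDDZ)
All input consumed in state q_0 with stack DDDZ.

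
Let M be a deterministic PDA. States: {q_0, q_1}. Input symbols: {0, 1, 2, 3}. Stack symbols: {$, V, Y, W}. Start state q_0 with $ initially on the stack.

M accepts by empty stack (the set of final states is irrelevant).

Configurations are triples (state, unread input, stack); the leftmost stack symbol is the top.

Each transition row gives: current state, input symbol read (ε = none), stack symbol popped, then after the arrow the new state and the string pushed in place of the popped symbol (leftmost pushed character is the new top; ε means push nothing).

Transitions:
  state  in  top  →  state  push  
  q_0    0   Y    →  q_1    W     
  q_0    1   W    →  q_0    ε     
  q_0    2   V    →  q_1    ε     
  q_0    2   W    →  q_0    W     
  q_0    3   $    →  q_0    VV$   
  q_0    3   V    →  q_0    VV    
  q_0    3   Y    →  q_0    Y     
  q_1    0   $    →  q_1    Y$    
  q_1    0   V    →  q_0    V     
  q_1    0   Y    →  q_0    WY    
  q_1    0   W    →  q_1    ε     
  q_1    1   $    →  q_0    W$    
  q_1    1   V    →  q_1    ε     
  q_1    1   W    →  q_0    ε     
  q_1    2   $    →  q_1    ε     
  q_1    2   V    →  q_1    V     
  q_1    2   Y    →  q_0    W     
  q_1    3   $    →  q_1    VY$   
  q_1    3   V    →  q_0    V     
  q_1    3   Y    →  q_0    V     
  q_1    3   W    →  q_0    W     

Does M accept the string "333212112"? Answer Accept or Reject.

(q_0, 333212112, $)
  read 3, top $: go to q_0, push VV$ → (q_0, 33212112, VV$)
  read 3, top V: go to q_0, push VV → (q_0, 3212112, VVV$)
  read 3, top V: go to q_0, push VV → (q_0, 212112, VVVV$)
  read 2, top V: go to q_1, push ε → (q_1, 12112, VVV$)
  read 1, top V: go to q_1, push ε → (q_1, 2112, VV$)
  read 2, top V: go to q_1, push V → (q_1, 112, VV$)
  read 1, top V: go to q_1, push ε → (q_1, 12, V$)
  read 1, top V: go to q_1, push ε → (q_1, 2, $)
  read 2, top $: go to q_1, push ε → (q_1, ε, ε)
All input consumed and the stack is empty.

Accept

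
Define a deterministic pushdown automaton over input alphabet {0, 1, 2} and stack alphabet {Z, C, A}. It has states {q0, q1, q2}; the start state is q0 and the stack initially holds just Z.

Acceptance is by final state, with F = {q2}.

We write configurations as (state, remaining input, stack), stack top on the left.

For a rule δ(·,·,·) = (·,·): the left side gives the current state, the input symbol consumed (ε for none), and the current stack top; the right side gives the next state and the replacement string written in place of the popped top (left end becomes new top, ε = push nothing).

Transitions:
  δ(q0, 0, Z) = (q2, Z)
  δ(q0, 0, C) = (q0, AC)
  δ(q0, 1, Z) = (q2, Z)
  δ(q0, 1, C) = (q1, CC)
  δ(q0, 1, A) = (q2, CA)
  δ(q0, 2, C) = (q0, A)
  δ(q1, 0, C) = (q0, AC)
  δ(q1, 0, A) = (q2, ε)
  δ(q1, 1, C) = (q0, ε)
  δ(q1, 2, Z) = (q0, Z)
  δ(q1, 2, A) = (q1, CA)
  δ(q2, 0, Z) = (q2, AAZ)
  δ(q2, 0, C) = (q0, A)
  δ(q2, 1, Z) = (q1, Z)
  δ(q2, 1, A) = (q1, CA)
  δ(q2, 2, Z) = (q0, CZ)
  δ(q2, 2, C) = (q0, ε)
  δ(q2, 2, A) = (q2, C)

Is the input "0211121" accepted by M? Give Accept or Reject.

Reject

(q0, 0211121, Z)
  read 0, top Z: go to q2, push Z → (q2, 211121, Z)
  read 2, top Z: go to q0, push CZ → (q0, 11121, CZ)
  read 1, top C: go to q1, push CC → (q1, 1121, CCZ)
  read 1, top C: go to q0, push ε → (q0, 121, CZ)
  read 1, top C: go to q1, push CC → (q1, 21, CCZ)
No transition applies at (q1, 21, CCZ); input not fully consumed.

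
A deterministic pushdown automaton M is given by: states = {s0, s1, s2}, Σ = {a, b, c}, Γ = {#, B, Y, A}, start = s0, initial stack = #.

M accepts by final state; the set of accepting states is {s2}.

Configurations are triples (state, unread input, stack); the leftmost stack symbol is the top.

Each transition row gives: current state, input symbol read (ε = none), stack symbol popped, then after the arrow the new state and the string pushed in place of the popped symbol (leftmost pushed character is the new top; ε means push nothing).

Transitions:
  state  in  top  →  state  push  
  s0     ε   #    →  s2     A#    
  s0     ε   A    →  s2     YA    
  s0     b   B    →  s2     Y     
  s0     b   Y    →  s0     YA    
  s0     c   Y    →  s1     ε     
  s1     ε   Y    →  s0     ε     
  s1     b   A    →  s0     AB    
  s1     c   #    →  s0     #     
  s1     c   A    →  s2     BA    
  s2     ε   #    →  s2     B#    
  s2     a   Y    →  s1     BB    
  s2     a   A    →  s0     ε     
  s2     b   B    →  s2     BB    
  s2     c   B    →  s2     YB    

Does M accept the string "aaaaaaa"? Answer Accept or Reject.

Accept

(s0, aaaaaaa, #) ⊢ (s2, aaaaaaa, A#) ⊢ (s0, aaaaaa, #) ⊢ (s2, aaaaaa, A#) ⊢ (s0, aaaaa, #) ⊢ (s2, aaaaa, A#) ⊢ (s0, aaaa, #) ⊢ (s2, aaaa, A#) ⊢ (s0, aaa, #) ⊢ (s2, aaa, A#) ⊢ (s0, aa, #) ⊢ (s2, aa, A#) ⊢ (s0, a, #) ⊢ (s2, a, A#) ⊢ (s0, ε, #) ⊢ (s2, ε, A#)
All input consumed; state s2 ∈ F.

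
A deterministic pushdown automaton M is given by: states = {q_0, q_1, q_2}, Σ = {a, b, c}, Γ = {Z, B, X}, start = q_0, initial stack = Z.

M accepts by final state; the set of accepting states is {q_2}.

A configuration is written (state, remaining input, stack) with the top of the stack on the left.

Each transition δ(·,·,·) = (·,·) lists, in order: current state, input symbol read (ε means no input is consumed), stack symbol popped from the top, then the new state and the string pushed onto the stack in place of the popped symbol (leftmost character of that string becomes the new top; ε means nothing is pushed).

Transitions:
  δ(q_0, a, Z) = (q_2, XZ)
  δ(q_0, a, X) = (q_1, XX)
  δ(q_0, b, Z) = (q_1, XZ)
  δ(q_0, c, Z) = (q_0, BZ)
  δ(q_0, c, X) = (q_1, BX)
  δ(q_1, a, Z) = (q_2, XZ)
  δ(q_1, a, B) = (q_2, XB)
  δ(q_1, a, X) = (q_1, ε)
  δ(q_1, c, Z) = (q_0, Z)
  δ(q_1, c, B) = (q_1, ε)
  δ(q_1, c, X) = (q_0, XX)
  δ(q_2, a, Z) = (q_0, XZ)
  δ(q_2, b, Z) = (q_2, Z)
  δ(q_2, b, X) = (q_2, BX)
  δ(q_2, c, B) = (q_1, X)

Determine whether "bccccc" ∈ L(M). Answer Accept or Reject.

Reject

(q_0, bccccc, Z)
  read b, top Z: go to q_1, push XZ → (q_1, ccccc, XZ)
  read c, top X: go to q_0, push XX → (q_0, cccc, XXZ)
  read c, top X: go to q_1, push BX → (q_1, ccc, BXXZ)
  read c, top B: go to q_1, push ε → (q_1, cc, XXZ)
  read c, top X: go to q_0, push XX → (q_0, c, XXXZ)
  read c, top X: go to q_1, push BX → (q_1, ε, BXXXZ)
All input consumed; state q_1 ∉ F and no further ε-move applies.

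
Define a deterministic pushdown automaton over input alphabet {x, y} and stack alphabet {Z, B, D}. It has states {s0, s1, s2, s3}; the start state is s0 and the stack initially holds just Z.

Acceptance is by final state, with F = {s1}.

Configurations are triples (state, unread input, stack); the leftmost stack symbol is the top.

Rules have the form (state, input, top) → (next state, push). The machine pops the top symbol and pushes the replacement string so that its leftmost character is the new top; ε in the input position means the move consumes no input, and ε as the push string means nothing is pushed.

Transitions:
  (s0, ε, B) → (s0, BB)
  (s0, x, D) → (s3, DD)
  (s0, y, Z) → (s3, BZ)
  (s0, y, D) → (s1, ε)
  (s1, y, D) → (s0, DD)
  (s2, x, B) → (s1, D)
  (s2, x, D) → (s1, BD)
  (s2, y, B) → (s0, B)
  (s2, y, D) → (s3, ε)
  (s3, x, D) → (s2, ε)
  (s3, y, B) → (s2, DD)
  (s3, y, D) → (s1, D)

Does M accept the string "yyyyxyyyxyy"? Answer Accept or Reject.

Reject

(s0, yyyyxyyyxyy, Z)
  read y, top Z: go to s3, push BZ → (s3, yyyxyyyxyy, BZ)
  read y, top B: go to s2, push DD → (s2, yyxyyyxyy, DDZ)
  read y, top D: go to s3, push ε → (s3, yxyyyxyy, DZ)
  read y, top D: go to s1, push D → (s1, xyyyxyy, DZ)
No transition applies at (s1, xyyyxyy, DZ); input not fully consumed.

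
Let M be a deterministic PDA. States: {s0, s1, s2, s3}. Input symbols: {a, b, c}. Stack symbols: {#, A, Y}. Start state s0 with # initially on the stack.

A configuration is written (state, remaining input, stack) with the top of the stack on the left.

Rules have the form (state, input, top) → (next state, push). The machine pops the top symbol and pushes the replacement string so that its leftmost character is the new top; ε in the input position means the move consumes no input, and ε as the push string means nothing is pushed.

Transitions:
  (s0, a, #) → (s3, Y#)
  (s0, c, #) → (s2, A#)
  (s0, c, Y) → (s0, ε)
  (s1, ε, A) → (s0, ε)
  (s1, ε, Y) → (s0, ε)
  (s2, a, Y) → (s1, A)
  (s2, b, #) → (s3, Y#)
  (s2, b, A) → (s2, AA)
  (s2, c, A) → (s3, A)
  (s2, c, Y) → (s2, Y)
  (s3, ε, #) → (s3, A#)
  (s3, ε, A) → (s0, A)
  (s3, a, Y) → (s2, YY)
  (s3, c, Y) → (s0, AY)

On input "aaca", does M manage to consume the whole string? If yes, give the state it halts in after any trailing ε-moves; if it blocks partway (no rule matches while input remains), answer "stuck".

(s0, aaca, #)
  read a, top #: go to s3, push Y# → (s3, aca, Y#)
  read a, top Y: go to s2, push YY → (s2, ca, YY#)
  read c, top Y: go to s2, push Y → (s2, a, YY#)
  read a, top Y: go to s1, push A → (s1, ε, AY#)
  ε-move, top A: go to s0, push ε → (s0, ε, Y#)
All input consumed; M is in state s0.

s0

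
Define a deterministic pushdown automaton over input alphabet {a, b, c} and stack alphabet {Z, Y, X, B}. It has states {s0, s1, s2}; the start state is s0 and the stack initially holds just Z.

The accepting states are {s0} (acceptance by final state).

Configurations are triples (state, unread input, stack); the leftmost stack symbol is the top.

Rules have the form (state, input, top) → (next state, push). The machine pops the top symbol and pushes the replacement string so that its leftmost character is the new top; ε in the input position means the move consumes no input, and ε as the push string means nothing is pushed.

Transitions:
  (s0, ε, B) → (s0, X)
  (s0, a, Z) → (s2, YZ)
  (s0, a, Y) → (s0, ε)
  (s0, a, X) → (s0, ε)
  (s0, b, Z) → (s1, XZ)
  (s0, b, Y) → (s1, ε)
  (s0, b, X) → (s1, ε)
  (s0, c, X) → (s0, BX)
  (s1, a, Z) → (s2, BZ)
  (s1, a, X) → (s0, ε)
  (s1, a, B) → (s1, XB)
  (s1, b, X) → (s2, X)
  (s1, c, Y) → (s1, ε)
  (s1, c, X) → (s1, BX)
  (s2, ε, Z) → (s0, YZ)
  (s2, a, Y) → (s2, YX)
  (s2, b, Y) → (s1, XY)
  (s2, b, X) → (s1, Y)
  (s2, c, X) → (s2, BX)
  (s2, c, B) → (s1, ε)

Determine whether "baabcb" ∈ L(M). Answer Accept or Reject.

(s0, baabcb, Z)
  read b, top Z: go to s1, push XZ → (s1, aabcb, XZ)
  read a, top X: go to s0, push ε → (s0, abcb, Z)
  read a, top Z: go to s2, push YZ → (s2, bcb, YZ)
  read b, top Y: go to s1, push XY → (s1, cb, XYZ)
  read c, top X: go to s1, push BX → (s1, b, BXYZ)
No transition applies at (s1, b, BXYZ); input not fully consumed.

Reject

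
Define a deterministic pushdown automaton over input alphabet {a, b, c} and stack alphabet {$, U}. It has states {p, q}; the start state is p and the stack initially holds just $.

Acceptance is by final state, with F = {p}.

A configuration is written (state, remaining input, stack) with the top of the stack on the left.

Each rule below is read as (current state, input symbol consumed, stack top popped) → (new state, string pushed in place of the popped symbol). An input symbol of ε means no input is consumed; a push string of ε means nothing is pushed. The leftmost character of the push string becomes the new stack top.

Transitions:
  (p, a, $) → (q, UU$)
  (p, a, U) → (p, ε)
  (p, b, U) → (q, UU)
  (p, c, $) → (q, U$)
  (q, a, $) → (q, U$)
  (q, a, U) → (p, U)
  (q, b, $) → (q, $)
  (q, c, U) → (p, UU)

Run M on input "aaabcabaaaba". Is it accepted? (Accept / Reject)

Accept

(p, aaabcabaaaba, $) ⊢ (q, aabcabaaaba, UU$) ⊢ (p, abcabaaaba, UU$) ⊢ (p, bcabaaaba, U$) ⊢ (q, cabaaaba, UU$) ⊢ (p, abaaaba, UUU$) ⊢ (p, baaaba, UU$) ⊢ (q, aaaba, UUU$) ⊢ (p, aaba, UUU$) ⊢ (p, aba, UU$) ⊢ (p, ba, U$) ⊢ (q, a, UU$) ⊢ (p, ε, UU$)
All input consumed; state p ∈ F.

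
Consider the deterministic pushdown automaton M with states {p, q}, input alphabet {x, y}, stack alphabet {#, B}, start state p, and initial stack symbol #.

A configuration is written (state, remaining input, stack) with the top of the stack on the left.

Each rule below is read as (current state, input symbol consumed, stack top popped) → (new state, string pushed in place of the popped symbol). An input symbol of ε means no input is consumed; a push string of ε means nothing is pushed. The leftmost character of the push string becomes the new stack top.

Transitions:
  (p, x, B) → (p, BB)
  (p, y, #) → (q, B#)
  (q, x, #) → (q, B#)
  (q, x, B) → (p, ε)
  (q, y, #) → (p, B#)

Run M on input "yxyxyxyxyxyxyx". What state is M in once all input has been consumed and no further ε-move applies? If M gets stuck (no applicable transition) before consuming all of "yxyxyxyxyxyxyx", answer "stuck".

p

(p, yxyxyxyxyxyxyx, #)
  read y, top #: go to q, push B# → (q, xyxyxyxyxyxyx, B#)
  read x, top B: go to p, push ε → (p, yxyxyxyxyxyx, #)
  read y, top #: go to q, push B# → (q, xyxyxyxyxyx, B#)
  read x, top B: go to p, push ε → (p, yxyxyxyxyx, #)
  read y, top #: go to q, push B# → (q, xyxyxyxyx, B#)
  read x, top B: go to p, push ε → (p, yxyxyxyx, #)
  read y, top #: go to q, push B# → (q, xyxyxyx, B#)
  read x, top B: go to p, push ε → (p, yxyxyx, #)
  read y, top #: go to q, push B# → (q, xyxyx, B#)
  read x, top B: go to p, push ε → (p, yxyx, #)
  read y, top #: go to q, push B# → (q, xyx, B#)
  read x, top B: go to p, push ε → (p, yx, #)
  read y, top #: go to q, push B# → (q, x, B#)
  read x, top B: go to p, push ε → (p, ε, #)
All input consumed; M is in state p.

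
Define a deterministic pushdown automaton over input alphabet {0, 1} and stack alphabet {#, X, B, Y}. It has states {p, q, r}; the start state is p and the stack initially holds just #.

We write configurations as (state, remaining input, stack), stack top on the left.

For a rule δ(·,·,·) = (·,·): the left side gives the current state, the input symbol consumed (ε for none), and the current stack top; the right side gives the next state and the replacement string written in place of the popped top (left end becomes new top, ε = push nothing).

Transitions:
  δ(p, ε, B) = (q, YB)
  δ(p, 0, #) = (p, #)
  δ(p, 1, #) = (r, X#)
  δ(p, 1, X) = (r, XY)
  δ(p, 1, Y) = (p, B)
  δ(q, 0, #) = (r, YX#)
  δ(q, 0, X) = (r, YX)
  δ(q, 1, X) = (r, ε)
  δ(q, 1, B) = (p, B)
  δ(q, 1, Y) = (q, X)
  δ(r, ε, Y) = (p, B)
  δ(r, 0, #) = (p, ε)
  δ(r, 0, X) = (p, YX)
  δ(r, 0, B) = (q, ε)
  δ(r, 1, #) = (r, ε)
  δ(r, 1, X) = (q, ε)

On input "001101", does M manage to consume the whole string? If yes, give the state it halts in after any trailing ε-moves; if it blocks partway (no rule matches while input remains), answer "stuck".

(p, 001101, #) ⊢ (p, 01101, #) ⊢ (p, 1101, #) ⊢ (r, 101, X#) ⊢ (q, 01, #) ⊢ (r, 1, YX#) ⊢ (p, 1, BX#) ⊢ (q, 1, YBX#) ⊢ (q, ε, XBX#)
All input consumed; M is in state q.

q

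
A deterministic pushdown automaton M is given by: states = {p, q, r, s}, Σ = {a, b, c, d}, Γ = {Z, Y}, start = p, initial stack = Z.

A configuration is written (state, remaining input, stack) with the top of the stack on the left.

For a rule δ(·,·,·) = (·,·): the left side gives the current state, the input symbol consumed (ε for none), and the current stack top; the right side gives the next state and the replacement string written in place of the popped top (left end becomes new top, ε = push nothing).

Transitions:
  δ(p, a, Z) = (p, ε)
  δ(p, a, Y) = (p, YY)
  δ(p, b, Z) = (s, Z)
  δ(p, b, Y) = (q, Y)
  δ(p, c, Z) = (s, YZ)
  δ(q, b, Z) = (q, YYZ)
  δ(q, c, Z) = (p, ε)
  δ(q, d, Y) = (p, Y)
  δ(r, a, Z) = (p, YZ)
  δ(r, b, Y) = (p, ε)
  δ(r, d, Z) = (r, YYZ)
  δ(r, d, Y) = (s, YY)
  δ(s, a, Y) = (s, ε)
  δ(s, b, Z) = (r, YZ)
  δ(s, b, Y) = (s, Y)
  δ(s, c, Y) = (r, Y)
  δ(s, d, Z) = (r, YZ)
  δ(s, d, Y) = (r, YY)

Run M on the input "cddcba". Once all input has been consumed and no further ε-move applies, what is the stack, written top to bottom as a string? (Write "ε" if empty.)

YYYZ

(p, cddcba, Z) ⊢ (s, ddcba, YZ) ⊢ (r, dcba, YYZ) ⊢ (s, cba, YYYZ) ⊢ (r, ba, YYYZ) ⊢ (p, a, YYZ) ⊢ (p, ε, YYYZ)
All input consumed in state p with stack YYYZ.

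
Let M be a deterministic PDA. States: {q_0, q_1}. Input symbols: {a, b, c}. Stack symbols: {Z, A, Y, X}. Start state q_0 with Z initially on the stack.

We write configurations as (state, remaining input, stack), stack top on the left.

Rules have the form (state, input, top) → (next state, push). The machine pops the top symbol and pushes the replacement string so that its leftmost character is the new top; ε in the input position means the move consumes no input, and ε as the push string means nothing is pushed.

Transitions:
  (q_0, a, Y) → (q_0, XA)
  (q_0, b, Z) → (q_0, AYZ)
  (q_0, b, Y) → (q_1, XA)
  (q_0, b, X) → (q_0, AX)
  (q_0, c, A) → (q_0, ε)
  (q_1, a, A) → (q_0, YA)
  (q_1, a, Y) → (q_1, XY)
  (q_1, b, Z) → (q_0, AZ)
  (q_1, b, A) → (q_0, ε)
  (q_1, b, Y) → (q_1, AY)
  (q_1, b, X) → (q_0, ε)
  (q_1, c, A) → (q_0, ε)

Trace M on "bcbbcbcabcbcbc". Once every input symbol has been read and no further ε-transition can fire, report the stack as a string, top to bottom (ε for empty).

XAZ

(q_0, bcbbcbcabcbcbc, Z) ⊢ (q_0, cbbcbcabcbcbc, AYZ) ⊢ (q_0, bbcbcabcbcbc, YZ) ⊢ (q_1, bcbcabcbcbc, XAZ) ⊢ (q_0, cbcabcbcbc, AZ) ⊢ (q_0, bcabcbcbc, Z) ⊢ (q_0, cabcbcbc, AYZ) ⊢ (q_0, abcbcbc, YZ) ⊢ (q_0, bcbcbc, XAZ) ⊢ (q_0, cbcbc, AXAZ) ⊢ (q_0, bcbc, XAZ) ⊢ (q_0, cbc, AXAZ) ⊢ (q_0, bc, XAZ) ⊢ (q_0, c, AXAZ) ⊢ (q_0, ε, XAZ)
All input consumed in state q_0 with stack XAZ.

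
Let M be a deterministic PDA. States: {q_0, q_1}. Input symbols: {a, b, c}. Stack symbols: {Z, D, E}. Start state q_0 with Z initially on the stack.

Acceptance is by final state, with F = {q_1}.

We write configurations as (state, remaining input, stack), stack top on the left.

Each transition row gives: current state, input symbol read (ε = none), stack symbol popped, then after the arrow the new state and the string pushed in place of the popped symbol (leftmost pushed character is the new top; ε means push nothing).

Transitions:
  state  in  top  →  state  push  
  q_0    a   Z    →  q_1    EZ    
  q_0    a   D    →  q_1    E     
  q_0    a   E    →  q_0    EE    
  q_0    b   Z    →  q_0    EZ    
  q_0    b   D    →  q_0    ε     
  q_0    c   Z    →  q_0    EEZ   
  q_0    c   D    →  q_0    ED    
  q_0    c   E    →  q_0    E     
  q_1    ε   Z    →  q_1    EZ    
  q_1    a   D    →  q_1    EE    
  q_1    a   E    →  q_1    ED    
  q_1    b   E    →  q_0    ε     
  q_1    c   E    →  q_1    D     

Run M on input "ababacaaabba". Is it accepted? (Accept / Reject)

(q_0, ababacaaabba, Z) ⊢ (q_1, babacaaabba, EZ) ⊢ (q_0, abacaaabba, Z) ⊢ (q_1, bacaaabba, EZ) ⊢ (q_0, acaaabba, Z) ⊢ (q_1, caaabba, EZ) ⊢ (q_1, aaabba, DZ) ⊢ (q_1, aabba, EEZ) ⊢ (q_1, abba, EDEZ) ⊢ (q_1, bba, EDDEZ) ⊢ (q_0, ba, DDEZ) ⊢ (q_0, a, DEZ) ⊢ (q_1, ε, EEZ)
All input consumed; state q_1 ∈ F.

Accept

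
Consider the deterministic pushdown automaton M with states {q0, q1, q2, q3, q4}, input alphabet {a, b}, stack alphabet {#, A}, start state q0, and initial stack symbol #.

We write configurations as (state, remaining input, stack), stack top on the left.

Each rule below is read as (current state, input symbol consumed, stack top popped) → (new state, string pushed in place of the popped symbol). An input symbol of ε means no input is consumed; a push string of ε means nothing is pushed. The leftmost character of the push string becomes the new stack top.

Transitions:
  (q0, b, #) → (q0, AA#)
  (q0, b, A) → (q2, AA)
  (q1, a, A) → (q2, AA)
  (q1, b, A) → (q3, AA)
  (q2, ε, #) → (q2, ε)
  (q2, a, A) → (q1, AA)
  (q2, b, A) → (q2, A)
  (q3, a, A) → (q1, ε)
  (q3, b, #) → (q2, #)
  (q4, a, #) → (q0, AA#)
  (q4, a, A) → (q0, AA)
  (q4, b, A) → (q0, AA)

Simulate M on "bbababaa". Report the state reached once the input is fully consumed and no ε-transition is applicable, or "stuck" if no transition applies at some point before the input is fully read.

(q0, bbababaa, #) ⊢ (q0, bababaa, AA#) ⊢ (q2, ababaa, AAA#) ⊢ (q1, babaa, AAAA#) ⊢ (q3, abaa, AAAAA#) ⊢ (q1, baa, AAAA#) ⊢ (q3, aa, AAAAA#) ⊢ (q1, a, AAAA#) ⊢ (q2, ε, AAAAA#)
All input consumed; M is in state q2.

q2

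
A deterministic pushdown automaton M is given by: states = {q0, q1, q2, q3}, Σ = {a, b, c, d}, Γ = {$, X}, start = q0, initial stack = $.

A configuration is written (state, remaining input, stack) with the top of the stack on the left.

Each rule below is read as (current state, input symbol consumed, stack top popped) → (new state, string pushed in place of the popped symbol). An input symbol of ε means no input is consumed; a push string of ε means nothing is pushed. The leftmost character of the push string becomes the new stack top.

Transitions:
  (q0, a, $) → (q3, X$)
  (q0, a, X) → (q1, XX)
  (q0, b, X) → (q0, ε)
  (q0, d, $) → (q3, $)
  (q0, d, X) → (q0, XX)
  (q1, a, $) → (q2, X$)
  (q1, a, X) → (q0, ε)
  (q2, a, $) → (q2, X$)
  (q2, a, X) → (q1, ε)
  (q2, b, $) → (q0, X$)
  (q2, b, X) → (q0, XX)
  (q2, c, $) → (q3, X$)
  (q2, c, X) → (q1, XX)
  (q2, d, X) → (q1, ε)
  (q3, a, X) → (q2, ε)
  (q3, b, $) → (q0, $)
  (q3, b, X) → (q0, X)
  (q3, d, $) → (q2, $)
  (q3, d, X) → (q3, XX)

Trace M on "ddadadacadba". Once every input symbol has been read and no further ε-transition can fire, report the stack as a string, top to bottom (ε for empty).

(q0, ddadadacadba, $)
  read d, top $: go to q3, push $ → (q3, dadadacadba, $)
  read d, top $: go to q2, push $ → (q2, adadacadba, $)
  read a, top $: go to q2, push X$ → (q2, dadacadba, X$)
  read d, top X: go to q1, push ε → (q1, adacadba, $)
  read a, top $: go to q2, push X$ → (q2, dacadba, X$)
  read d, top X: go to q1, push ε → (q1, acadba, $)
  read a, top $: go to q2, push X$ → (q2, cadba, X$)
  read c, top X: go to q1, push XX → (q1, adba, XX$)
  read a, top X: go to q0, push ε → (q0, dba, X$)
  read d, top X: go to q0, push XX → (q0, ba, XX$)
  read b, top X: go to q0, push ε → (q0, a, X$)
  read a, top X: go to q1, push XX → (q1, ε, XX$)
All input consumed in state q1 with stack XX$.

XX$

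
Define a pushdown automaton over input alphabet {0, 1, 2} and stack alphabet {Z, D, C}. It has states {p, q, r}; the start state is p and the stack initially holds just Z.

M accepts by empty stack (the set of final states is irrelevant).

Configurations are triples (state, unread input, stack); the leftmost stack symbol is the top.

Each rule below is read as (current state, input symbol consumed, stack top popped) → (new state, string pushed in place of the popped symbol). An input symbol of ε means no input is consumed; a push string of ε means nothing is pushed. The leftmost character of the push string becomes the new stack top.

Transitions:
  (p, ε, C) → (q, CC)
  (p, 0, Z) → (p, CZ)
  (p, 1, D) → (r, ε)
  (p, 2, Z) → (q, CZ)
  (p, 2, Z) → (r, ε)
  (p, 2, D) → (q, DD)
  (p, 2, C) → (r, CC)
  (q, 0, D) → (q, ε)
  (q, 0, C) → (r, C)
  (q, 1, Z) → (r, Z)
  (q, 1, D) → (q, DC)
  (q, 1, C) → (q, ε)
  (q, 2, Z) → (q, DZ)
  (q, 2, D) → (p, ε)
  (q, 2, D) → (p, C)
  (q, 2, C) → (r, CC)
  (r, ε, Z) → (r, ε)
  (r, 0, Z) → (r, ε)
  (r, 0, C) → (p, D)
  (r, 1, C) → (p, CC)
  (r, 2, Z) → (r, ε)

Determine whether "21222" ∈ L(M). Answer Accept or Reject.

One accepting computation: (p, 21222, Z) ⊢ (q, 1222, CZ) ⊢ (q, 222, Z) ⊢ (q, 22, DZ) ⊢ (p, 2, Z) ⊢ (r, ε, ε)
All input consumed and the stack is empty.

Accept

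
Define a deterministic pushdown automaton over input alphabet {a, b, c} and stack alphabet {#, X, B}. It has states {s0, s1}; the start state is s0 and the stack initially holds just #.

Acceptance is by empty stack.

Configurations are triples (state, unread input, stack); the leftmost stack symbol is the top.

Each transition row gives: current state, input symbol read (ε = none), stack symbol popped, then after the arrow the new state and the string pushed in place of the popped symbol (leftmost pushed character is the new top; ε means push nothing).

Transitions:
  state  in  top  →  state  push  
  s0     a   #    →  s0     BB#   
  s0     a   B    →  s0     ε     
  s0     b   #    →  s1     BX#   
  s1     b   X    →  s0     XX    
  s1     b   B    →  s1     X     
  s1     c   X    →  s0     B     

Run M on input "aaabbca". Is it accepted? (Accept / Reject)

Reject

(s0, aaabbca, #) ⊢ (s0, aabbca, BB#) ⊢ (s0, abbca, B#) ⊢ (s0, bbca, #) ⊢ (s1, bca, BX#) ⊢ (s1, ca, XX#) ⊢ (s0, a, BX#) ⊢ (s0, ε, X#)
All input consumed; stack is X#, not empty, and no further ε-move applies.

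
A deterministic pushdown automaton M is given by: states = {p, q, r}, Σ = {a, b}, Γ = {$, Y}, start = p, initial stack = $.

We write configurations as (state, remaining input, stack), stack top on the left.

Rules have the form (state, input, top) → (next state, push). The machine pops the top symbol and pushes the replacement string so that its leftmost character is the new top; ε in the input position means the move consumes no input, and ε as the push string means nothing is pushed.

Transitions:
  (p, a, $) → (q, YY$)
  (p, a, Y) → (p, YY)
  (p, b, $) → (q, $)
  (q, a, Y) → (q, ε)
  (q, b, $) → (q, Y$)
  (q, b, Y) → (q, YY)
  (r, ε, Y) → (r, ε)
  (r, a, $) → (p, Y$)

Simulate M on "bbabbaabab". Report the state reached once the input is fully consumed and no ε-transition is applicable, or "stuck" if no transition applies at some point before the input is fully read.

q

(p, bbabbaabab, $)
  read b, top $: go to q, push $ → (q, babbaabab, $)
  read b, top $: go to q, push Y$ → (q, abbaabab, Y$)
  read a, top Y: go to q, push ε → (q, bbaabab, $)
  read b, top $: go to q, push Y$ → (q, baabab, Y$)
  read b, top Y: go to q, push YY → (q, aabab, YY$)
  read a, top Y: go to q, push ε → (q, abab, Y$)
  read a, top Y: go to q, push ε → (q, bab, $)
  read b, top $: go to q, push Y$ → (q, ab, Y$)
  read a, top Y: go to q, push ε → (q, b, $)
  read b, top $: go to q, push Y$ → (q, ε, Y$)
All input consumed; M is in state q.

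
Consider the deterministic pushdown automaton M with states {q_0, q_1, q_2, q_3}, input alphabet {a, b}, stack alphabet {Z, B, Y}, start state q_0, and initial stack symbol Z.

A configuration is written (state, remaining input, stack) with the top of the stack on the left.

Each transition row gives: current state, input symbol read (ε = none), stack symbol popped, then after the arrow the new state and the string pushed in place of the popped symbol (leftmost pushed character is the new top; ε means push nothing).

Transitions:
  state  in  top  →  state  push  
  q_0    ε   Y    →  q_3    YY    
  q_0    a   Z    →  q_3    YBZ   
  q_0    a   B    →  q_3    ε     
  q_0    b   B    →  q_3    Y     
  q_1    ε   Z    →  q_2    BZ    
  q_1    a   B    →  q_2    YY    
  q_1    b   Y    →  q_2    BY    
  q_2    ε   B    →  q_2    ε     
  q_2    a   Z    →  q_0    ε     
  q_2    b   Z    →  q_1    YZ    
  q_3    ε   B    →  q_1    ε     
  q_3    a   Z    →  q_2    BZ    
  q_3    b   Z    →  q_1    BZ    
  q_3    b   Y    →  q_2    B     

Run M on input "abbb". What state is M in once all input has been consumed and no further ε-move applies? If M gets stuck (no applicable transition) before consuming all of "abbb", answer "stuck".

q_2

(q_0, abbb, Z) ⊢ (q_3, bbb, YBZ) ⊢ (q_2, bb, BBZ) ⊢ (q_2, bb, BZ) ⊢ (q_2, bb, Z) ⊢ (q_1, b, YZ) ⊢ (q_2, ε, BYZ) ⊢ (q_2, ε, YZ)
All input consumed; M is in state q_2.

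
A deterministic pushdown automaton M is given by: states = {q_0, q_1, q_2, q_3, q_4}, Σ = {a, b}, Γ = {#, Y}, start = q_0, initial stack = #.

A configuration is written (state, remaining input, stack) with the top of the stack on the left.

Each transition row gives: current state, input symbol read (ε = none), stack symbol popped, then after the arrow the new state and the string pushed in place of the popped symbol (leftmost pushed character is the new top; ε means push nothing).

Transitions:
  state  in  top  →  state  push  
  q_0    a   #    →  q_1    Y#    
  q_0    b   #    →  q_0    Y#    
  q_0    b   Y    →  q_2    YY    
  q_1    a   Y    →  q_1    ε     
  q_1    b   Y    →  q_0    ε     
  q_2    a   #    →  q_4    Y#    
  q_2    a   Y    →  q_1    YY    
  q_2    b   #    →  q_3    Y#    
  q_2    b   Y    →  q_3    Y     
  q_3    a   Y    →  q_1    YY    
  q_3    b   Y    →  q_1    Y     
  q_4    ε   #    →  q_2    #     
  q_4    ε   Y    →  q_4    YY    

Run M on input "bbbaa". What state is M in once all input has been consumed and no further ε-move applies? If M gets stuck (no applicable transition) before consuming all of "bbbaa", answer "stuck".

(q_0, bbbaa, #)
  read b, top #: go to q_0, push Y# → (q_0, bbaa, Y#)
  read b, top Y: go to q_2, push YY → (q_2, baa, YY#)
  read b, top Y: go to q_3, push Y → (q_3, aa, YY#)
  read a, top Y: go to q_1, push YY → (q_1, a, YYY#)
  read a, top Y: go to q_1, push ε → (q_1, ε, YY#)
All input consumed; M is in state q_1.

q_1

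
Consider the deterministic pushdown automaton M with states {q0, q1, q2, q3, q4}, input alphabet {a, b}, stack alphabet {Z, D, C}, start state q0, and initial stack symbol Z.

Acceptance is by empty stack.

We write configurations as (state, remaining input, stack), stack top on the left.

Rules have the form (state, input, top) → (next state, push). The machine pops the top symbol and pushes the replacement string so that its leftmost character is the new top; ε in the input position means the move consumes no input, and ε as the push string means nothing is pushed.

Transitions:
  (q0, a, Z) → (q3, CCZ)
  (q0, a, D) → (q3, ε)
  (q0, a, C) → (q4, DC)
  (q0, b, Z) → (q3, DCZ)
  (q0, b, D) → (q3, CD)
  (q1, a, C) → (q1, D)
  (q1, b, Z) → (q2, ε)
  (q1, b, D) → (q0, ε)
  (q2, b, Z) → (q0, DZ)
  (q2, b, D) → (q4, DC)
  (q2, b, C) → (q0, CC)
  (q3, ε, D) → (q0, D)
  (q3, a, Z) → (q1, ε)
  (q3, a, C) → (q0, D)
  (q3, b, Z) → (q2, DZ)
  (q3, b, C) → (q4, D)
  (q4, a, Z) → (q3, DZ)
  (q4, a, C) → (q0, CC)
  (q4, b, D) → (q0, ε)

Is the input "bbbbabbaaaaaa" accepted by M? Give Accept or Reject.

Accept

(q0, bbbbabbaaaaaa, Z)
  read b, top Z: go to q3, push DCZ → (q3, bbbabbaaaaaa, DCZ)
  ε-move, top D: go to q0, push D → (q0, bbbabbaaaaaa, DCZ)
  read b, top D: go to q3, push CD → (q3, bbabbaaaaaa, CDCZ)
  read b, top C: go to q4, push D → (q4, babbaaaaaa, DDCZ)
  read b, top D: go to q0, push ε → (q0, abbaaaaaa, DCZ)
  read a, top D: go to q3, push ε → (q3, bbaaaaaa, CZ)
  read b, top C: go to q4, push D → (q4, baaaaaa, DZ)
  read b, top D: go to q0, push ε → (q0, aaaaaa, Z)
  read a, top Z: go to q3, push CCZ → (q3, aaaaa, CCZ)
  read a, top C: go to q0, push D → (q0, aaaa, DCZ)
  read a, top D: go to q3, push ε → (q3, aaa, CZ)
  read a, top C: go to q0, push D → (q0, aa, DZ)
  read a, top D: go to q3, push ε → (q3, a, Z)
  read a, top Z: go to q1, push ε → (q1, ε, ε)
All input consumed and the stack is empty.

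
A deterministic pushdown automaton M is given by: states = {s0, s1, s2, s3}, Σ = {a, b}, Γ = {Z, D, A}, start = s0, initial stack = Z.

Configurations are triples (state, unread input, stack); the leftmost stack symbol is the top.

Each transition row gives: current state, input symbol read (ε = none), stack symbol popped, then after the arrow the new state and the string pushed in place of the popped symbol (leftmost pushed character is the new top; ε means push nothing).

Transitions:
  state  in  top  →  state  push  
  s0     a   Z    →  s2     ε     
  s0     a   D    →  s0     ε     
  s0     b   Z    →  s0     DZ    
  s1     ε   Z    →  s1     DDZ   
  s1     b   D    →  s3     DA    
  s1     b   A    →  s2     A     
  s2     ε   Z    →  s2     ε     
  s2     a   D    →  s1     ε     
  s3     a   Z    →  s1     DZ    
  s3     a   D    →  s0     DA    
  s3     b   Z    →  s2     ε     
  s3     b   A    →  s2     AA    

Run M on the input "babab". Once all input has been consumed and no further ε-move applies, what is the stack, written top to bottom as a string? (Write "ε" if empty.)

(s0, babab, Z)
  read b, top Z: go to s0, push DZ → (s0, abab, DZ)
  read a, top D: go to s0, push ε → (s0, bab, Z)
  read b, top Z: go to s0, push DZ → (s0, ab, DZ)
  read a, top D: go to s0, push ε → (s0, b, Z)
  read b, top Z: go to s0, push DZ → (s0, ε, DZ)
All input consumed in state s0 with stack DZ.

DZ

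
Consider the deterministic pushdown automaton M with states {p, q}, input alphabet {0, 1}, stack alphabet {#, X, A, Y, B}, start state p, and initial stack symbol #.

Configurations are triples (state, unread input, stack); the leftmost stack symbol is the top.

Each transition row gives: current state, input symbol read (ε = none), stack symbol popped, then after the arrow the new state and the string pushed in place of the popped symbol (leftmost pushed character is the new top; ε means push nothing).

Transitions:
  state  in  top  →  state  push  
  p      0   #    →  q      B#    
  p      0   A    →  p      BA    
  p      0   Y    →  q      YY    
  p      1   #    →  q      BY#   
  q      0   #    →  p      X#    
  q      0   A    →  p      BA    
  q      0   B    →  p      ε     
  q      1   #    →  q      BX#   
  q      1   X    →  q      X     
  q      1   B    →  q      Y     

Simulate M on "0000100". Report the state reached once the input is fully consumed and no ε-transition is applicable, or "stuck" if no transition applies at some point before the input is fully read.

(p, 0000100, #) ⊢ (q, 000100, B#) ⊢ (p, 00100, #) ⊢ (q, 0100, B#) ⊢ (p, 100, #) ⊢ (q, 00, BY#) ⊢ (p, 0, Y#) ⊢ (q, ε, YY#)
All input consumed; M is in state q.

q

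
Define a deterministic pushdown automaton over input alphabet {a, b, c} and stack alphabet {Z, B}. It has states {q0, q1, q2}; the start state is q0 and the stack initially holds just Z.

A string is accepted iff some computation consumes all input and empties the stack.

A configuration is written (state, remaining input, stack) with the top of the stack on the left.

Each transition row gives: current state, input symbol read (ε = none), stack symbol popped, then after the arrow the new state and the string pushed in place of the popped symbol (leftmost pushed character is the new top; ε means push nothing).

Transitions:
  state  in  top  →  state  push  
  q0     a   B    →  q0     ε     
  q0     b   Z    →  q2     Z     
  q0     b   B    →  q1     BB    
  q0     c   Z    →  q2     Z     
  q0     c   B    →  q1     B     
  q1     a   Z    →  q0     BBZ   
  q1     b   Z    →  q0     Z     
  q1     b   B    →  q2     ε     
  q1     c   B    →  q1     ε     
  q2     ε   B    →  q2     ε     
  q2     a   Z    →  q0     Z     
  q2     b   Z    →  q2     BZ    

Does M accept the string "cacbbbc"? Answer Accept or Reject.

Reject

(q0, cacbbbc, Z)
  read c, top Z: go to q2, push Z → (q2, acbbbc, Z)
  read a, top Z: go to q0, push Z → (q0, cbbbc, Z)
  read c, top Z: go to q2, push Z → (q2, bbbc, Z)
  read b, top Z: go to q2, push BZ → (q2, bbc, BZ)
  ε-move, top B: go to q2, push ε → (q2, bbc, Z)
  read b, top Z: go to q2, push BZ → (q2, bc, BZ)
  ε-move, top B: go to q2, push ε → (q2, bc, Z)
  read b, top Z: go to q2, push BZ → (q2, c, BZ)
  ε-move, top B: go to q2, push ε → (q2, c, Z)
No transition applies at (q2, c, Z); input not fully consumed.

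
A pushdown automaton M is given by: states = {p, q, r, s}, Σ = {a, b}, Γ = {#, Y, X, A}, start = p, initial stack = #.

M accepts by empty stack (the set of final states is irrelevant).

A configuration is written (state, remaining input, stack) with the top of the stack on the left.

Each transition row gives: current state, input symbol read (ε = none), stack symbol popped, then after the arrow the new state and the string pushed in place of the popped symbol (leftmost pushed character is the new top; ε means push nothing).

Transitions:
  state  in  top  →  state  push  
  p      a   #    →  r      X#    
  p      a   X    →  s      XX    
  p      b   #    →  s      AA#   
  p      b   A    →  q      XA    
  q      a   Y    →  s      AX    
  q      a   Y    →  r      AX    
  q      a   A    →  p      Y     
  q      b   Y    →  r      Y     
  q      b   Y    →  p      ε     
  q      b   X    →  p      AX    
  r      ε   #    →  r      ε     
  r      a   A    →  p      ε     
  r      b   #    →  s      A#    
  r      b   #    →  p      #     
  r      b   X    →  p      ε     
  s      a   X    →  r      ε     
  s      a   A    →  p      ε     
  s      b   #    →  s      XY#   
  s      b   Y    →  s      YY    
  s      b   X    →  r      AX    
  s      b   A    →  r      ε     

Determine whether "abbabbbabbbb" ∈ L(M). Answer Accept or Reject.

No computation consumes all input and empties the stack.

Reject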